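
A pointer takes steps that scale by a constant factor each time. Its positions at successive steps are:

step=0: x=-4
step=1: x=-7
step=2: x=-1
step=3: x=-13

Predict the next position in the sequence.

x=11

Consecutive displacements -3, +6, -12 scale by a factor of -2 each step.
step 4: -13 + 24 → x=11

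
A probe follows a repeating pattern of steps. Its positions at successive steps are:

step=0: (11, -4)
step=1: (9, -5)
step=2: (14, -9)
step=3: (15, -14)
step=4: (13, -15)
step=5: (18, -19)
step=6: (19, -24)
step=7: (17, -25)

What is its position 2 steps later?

The moves between consecutive positions are (-2, -1), (+5, -4), (+1, -5), (-2, -1), (+5, -4), (+1, -5), (-2, -1); they repeat the 3-cycle [(-2, -1), (+5, -4), (+1, -5)].
step 8: apply (+5, -4) → (22, -29)
step 9: apply (+1, -5) → (23, -34)

(23, -34)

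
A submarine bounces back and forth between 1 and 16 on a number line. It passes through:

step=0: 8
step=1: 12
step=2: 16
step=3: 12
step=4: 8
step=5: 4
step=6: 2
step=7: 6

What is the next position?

The value travels 4 per step and bounces off the walls at 1 and 16.
  step 8: 6 → 10

10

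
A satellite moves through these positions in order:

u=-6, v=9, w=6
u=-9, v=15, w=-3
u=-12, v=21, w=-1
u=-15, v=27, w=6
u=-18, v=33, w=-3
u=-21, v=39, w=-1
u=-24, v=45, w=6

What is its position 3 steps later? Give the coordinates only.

U: linear, -3 per step → -33 at step 9.
V: linear, +6 per step → 63 at step 9.
W: cycles through 6, -3, -1 every 3 steps. Step 9 lands at position 0 of the cycle → 6.

u=-33, v=63, w=6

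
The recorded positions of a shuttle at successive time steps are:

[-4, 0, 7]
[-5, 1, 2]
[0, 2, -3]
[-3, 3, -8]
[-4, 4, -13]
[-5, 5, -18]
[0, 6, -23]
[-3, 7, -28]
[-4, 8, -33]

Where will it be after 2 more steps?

[0, 10, -43]

First: cycles through -4, -5, 0, -3 every 4 steps. Step 10 lands at position 2 of the cycle → 0.
Second: linear, +1 per step → 10 at step 10.
Third: linear, -5 per step → -43 at step 10.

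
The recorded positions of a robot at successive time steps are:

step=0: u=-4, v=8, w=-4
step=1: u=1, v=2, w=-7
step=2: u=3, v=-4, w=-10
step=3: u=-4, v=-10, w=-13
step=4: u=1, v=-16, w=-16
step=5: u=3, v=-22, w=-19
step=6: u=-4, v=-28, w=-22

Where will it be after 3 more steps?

u=-4, v=-46, w=-31

The u coordinate repeats the cycle [-4, 1, 3] with period 3; step 9 mod 3 = 0, giving -4.
The v coordinate changes by -6 each step, so at step 9 it is 8 + 9·(-6) = -46.
The w coordinate changes by -3 each step, so at step 9 it is -4 + 9·(-3) = -31.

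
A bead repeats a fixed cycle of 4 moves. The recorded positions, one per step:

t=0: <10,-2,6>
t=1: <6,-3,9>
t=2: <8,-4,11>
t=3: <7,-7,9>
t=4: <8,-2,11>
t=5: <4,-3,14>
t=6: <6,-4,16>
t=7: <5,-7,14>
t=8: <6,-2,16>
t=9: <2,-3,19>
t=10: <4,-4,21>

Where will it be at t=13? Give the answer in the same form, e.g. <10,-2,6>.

<0,-3,24>

Differencing gives <-4,-1,+3>, <+2,-1,+2>, <-1,-3,-2>, <+1,+5,+2>, <-4,-1,+3>, <+2,-1,+2>, <-1,-3,-2>, <+1,+5,+2>, <-4,-1,+3>, <+2,-1,+2>. This is the pattern <-4,-1,+3>, <+2,-1,+2>, <-1,-3,-2>, <+1,+5,+2> repeated.
step 11: apply <-1,-3,-2> → <3,-7,19>
step 12: apply <+1,+5,+2> → <4,-2,21>
step 13: apply <-4,-1,+3> → <0,-3,24>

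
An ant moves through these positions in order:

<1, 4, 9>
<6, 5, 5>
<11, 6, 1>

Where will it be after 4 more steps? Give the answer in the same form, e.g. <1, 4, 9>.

Constant displacement of <+5, +1, -4> per step.
step 3: <11, 6, 1> + <+5, +1, -4> → <16, 7, -3>
step 4: <16, 7, -3> + <+5, +1, -4> → <21, 8, -7>
step 5: <21, 8, -7> + <+5, +1, -4> → <26, 9, -11>
step 6: <26, 9, -11> + <+5, +1, -4> → <31, 10, -15>

<31, 10, -15>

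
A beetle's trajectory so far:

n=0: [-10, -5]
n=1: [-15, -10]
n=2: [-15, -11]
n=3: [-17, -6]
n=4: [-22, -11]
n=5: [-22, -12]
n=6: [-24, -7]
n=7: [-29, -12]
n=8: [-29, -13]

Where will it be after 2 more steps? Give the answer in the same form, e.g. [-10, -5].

[-36, -13]

Step-to-step displacements: [-5, -5], [+0, -1], [-2, +5], [-5, -5], [+0, -1], [-2, +5], [-5, -5], [+0, -1] — a repeating cycle of length 3.
step 9: apply [-2, +5] → [-31, -8]
step 10: apply [-5, -5] → [-36, -13]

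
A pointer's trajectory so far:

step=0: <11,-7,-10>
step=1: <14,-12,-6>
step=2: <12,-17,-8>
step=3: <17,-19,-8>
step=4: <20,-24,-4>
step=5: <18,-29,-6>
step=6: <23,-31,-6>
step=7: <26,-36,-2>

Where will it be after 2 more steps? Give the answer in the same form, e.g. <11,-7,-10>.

<29,-43,-4>

Differencing gives <+3,-5,+4>, <-2,-5,-2>, <+5,-2,+0>, <+3,-5,+4>, <-2,-5,-2>, <+5,-2,+0>, <+3,-5,+4>. This is the pattern <+3,-5,+4>, <-2,-5,-2>, <+5,-2,+0> repeated.
step 8: apply <-2,-5,-2> → <24,-41,-4>
step 9: apply <+5,-2,+0> → <29,-43,-4>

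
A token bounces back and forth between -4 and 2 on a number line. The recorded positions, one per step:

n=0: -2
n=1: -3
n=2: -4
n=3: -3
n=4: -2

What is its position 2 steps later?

0

The value reflects between -4 and 2, moving 1 per step.
  step 5: -2 → -1
  step 6: -1 → 0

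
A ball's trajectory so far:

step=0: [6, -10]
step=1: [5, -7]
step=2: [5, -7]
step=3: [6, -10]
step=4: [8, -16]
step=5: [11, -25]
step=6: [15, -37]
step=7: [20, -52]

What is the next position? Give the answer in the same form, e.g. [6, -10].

First differences are [-1, +3], [+0, +0], [+1, -3], [+2, -6], [+3, -9], [+4, -12], [+5, -15]; their common second difference is [+1, -3] (constant acceleration).
step 8: [20, -52] + [+6, -18] → [26, -70]

[26, -70]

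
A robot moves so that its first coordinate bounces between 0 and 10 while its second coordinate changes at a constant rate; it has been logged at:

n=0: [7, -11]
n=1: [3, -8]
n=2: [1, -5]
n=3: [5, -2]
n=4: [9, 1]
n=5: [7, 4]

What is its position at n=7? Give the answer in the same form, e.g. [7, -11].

[1, 10]

The first coordinate reflects between 0 and 10, moving 4 per step.
  step 6: 7 → 3
  step 7: 3 → 1
The second coordinate changes by +3 each step: at step 7 it is 10.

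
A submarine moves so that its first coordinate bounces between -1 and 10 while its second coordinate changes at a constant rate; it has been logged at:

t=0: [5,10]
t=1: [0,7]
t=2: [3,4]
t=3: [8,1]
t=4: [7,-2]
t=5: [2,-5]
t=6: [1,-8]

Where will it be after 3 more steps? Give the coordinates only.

The first coordinate travels 5 per step and bounces off the walls at -1 and 10.
  step 7: 1 → 6
  step 8: 6 → 9
  step 9: 9 → 4
The second coordinate changes by -3 each step: at step 9 it is -17.

[4,-17]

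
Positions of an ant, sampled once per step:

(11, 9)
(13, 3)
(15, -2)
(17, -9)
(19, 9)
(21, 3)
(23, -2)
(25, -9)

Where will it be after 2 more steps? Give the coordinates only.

First: linear, +2 per step → 29 at step 9.
Second: cycles through 9, 3, -2, -9 every 4 steps. Step 9 lands at position 1 of the cycle → 3.

(29, 3)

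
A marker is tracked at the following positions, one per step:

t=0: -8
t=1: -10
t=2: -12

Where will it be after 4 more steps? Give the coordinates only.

Constant displacement of -2 per step.
step 3: -12 − 2 → -14
step 4: -14 − 2 → -16
step 5: -16 − 2 → -18
step 6: -18 − 2 → -20

-20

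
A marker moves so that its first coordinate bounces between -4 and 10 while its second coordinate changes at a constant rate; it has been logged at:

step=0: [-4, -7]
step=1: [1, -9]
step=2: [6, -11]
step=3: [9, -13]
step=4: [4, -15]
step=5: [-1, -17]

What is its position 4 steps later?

[7, -25]

The first coordinate reflects between -4 and 10, moving 5 per step.
  step 6: -1 → -2
  step 7: -2 → 3
  step 8: 3 → 8
  step 9: 8 → 7
The second coordinate changes by -2 each step: at step 9 it is -25.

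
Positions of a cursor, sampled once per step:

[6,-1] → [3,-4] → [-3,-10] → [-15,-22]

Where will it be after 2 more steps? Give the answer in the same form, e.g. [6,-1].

Step-to-step displacements: [-3,-3], [-6,-6], [-12,-12]; each is 2× the previous.
step 4: [-15,-22] + [-24,-24] → [-39,-46]
step 5: [-39,-46] + [-48,-48] → [-87,-94]

[-87,-94]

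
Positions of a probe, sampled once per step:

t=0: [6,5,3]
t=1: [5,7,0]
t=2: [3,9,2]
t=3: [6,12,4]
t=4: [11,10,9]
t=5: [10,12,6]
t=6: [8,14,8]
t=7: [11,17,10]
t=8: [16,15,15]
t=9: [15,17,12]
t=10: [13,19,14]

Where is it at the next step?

Step-to-step displacements: [-1,+2,-3], [-2,+2,+2], [+3,+3,+2], [+5,-2,+5], [-1,+2,-3], [-2,+2,+2], [+3,+3,+2], [+5,-2,+5], [-1,+2,-3], [-2,+2,+2] — a repeating cycle of length 4.
step 11: apply [+3,+3,+2] → [16,22,16]

[16,22,16]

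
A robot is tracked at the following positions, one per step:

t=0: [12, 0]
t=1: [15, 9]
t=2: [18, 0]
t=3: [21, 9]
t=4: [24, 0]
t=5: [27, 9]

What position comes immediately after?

The first coordinate changes by +3 each step, so at step 6 it is 12 + 6·(3) = 30.
The second coordinate repeats the cycle [0, 9] with period 2; step 6 mod 2 = 0, giving 0.

[30, 0]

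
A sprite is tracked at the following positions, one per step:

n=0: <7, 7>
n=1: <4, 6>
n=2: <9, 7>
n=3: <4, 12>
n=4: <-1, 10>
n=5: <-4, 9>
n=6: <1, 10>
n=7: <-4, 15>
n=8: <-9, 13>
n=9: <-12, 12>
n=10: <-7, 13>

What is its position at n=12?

<-17, 16>

Differencing gives <-3, -1>, <+5, +1>, <-5, +5>, <-5, -2>, <-3, -1>, <+5, +1>, <-5, +5>, <-5, -2>, <-3, -1>, <+5, +1>. This is the pattern <-3, -1>, <+5, +1>, <-5, +5>, <-5, -2> repeated.
step 11: apply <-5, +5> → <-12, 18>
step 12: apply <-5, -2> → <-17, 16>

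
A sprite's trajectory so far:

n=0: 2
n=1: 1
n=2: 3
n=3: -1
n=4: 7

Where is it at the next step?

-9

Step-to-step displacements: -1, +2, -4, +8; each is -2× the previous.
step 5: 7 − 16 → -9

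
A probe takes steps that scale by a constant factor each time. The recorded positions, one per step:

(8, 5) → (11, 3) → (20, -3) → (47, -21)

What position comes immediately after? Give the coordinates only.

(128, -75)

The jumps are (+3, -2), (+9, -6), (+27, -18) — a geometric progression with ratio 3.
step 4: (47, -21) + (+81, -54) → (128, -75)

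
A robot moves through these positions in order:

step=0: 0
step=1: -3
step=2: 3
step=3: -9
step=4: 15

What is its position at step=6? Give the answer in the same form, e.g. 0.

Step-to-step displacements: -3, +6, -12, +24; each is -2× the previous.
step 5: 15 − 48 → -33
step 6: -33 + 96 → 63

63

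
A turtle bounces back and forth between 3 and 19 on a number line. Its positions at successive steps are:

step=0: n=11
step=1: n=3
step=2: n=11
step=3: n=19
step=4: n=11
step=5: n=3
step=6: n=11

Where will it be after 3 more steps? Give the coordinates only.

The value reflects between 3 and 19, moving 8 per step.
  step 7: 11 → 19
  step 8: 19 → 11
  step 9: 11 → 3

n=3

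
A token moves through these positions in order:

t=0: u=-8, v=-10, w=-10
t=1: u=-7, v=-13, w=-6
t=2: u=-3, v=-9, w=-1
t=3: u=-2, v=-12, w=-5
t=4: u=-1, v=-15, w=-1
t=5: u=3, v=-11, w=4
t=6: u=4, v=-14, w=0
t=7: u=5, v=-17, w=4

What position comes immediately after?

Differencing gives (+1,-3,+4), (+4,+4,+5), (+1,-3,-4), (+1,-3,+4), (+4,+4,+5), (+1,-3,-4), (+1,-3,+4). This is the pattern (+1,-3,+4), (+4,+4,+5), (+1,-3,-4) repeated.
step 8: apply (+4,+4,+5) → u=9, v=-13, w=9

u=9, v=-13, w=9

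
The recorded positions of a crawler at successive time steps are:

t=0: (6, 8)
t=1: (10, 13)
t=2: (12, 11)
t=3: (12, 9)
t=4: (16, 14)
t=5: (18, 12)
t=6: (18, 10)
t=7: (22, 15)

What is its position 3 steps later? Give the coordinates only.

(28, 16)

The moves between consecutive positions are (+4, +5), (+2, -2), (+0, -2), (+4, +5), (+2, -2), (+0, -2), (+4, +5); they repeat the 3-cycle [(+4, +5), (+2, -2), (+0, -2)].
step 8: apply (+2, -2) → (24, 13)
step 9: apply (+0, -2) → (24, 11)
step 10: apply (+4, +5) → (28, 16)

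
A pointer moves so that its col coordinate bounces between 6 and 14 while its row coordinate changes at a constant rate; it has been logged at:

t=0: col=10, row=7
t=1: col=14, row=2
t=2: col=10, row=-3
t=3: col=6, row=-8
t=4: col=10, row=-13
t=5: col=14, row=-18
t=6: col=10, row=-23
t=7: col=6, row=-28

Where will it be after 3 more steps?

The col coordinate travels 4 per step and bounces off the walls at 6 and 14.
  step 8: 6 → 10
  step 9: 10 → 14
  step 10: 14 → 10
The row coordinate changes by -5 each step: at step 10 it is -43.

col=10, row=-43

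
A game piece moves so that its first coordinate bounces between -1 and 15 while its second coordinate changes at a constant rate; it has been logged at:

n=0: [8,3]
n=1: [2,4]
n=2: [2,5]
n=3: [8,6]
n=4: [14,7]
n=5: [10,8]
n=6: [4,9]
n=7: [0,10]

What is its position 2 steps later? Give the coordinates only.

The first coordinate reflects between -1 and 15, moving 6 per step.
  step 8: 0 → 6
  step 9: 6 → 12
The second coordinate changes by +1 each step: at step 9 it is 12.

[12,12]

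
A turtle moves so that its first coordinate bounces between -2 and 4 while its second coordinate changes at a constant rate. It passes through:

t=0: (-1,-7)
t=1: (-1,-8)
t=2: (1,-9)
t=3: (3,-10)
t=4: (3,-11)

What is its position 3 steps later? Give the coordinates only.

(-1,-14)

The first coordinate reflects between -2 and 4, moving 2 per step.
  step 5: 3 → 1
  step 6: 1 → -1
  step 7: -1 → -1
The second coordinate changes by -1 each step: at step 7 it is -14.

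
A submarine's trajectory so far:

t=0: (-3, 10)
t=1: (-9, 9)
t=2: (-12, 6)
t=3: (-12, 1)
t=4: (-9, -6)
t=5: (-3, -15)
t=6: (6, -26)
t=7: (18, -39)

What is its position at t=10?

(72, -90)

First differences are (-6, -1), (-3, -3), (+0, -5), (+3, -7), (+6, -9), (+9, -11), (+12, -13); their common second difference is (+3, -2) (constant acceleration).
step 8: (18, -39) + (+15, -15) → (33, -54)
step 9: (33, -54) + (+18, -17) → (51, -71)
step 10: (51, -71) + (+21, -19) → (72, -90)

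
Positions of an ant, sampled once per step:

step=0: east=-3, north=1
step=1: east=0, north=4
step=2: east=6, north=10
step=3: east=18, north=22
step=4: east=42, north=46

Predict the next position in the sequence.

east=90, north=94

Consecutive displacements (+3,+3), (+6,+6), (+12,+12), (+24,+24) scale by a factor of 2 each step.
step 5: east=42, north=46 + (+48,+48) → east=90, north=94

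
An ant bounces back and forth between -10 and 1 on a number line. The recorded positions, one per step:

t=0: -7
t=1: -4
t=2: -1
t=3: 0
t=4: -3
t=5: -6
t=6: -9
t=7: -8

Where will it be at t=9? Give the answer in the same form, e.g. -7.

-2

The value travels 3 per step and bounces off the walls at -10 and 1.
  step 8: -8 → -5
  step 9: -5 → -2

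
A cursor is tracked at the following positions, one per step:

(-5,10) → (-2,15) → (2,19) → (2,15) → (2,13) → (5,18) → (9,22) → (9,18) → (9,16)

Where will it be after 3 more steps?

The moves between consecutive positions are (+3,+5), (+4,+4), (+0,-4), (+0,-2), (+3,+5), (+4,+4), (+0,-4), (+0,-2); they repeat the 4-cycle [(+3,+5), (+4,+4), (+0,-4), (+0,-2)].
step 9: apply (+3,+5) → (12,21)
step 10: apply (+4,+4) → (16,25)
step 11: apply (+0,-4) → (16,21)

(16,21)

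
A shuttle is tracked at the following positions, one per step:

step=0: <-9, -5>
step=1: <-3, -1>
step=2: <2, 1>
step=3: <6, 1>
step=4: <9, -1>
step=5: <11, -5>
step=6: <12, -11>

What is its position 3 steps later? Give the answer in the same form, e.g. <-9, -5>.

<9, -41>

Taking differences between consecutive positions: <+6, +4>, <+5, +2>, <+4, +0>, <+3, -2>, <+2, -4>, <+1, -6>. These grow by <-1, -2> each step.
step 7: <12, -11> + <+0, -8> → <12, -19>
step 8: <12, -19> + <-1, -10> → <11, -29>
step 9: <11, -29> + <-2, -12> → <9, -41>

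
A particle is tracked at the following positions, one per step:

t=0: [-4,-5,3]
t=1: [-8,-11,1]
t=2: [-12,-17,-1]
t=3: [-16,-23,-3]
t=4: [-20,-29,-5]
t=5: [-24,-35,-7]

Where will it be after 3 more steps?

Each step adds [-4,-6,-2] to the position.
step 6: [-24,-35,-7] + [-4,-6,-2] → [-28,-41,-9]
step 7: [-28,-41,-9] + [-4,-6,-2] → [-32,-47,-11]
step 8: [-32,-47,-11] + [-4,-6,-2] → [-36,-53,-13]

[-36,-53,-13]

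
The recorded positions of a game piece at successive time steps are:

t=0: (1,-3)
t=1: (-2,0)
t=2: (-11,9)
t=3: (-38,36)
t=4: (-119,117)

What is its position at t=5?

Consecutive displacements (-3,+3), (-9,+9), (-27,+27), (-81,+81) scale by a factor of 3 each step.
step 5: (-119,117) + (-243,+243) → (-362,360)

(-362,360)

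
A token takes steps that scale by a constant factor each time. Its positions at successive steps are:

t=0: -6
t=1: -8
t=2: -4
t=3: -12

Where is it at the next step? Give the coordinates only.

4

Consecutive displacements -2, +4, -8 scale by a factor of -2 each step.
step 4: -12 + 16 → 4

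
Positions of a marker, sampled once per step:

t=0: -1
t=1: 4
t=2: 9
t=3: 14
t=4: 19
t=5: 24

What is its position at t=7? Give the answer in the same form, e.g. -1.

Each step adds +5 to the position.
step 6: 24 + 5 → 29
step 7: 29 + 5 → 34

34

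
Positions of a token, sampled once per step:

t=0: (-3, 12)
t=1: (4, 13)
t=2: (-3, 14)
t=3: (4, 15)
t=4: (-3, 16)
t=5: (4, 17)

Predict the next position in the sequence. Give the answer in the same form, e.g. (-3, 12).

The first coordinate repeats the cycle [-3, 4] with period 2; step 6 mod 2 = 0, giving -3.
The second coordinate changes by +1 each step, so at step 6 it is 12 + 6·(1) = 18.

(-3, 18)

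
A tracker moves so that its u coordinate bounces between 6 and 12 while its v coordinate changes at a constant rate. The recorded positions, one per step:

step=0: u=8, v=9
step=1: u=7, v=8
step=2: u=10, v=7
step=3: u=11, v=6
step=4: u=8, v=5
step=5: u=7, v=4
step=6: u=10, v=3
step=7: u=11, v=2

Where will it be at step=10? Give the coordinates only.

The u coordinate travels 3 per step and bounces off the walls at 6 and 12.
  step 8: 11 → 8
  step 9: 8 → 7
  step 10: 7 → 10
The v coordinate changes by -1 each step: at step 10 it is -1.

u=10, v=-1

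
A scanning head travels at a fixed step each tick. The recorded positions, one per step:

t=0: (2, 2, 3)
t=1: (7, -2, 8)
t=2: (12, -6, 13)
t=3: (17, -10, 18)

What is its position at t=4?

(22, -14, 23)

Constant displacement of (+5, -4, +5) per step.
step 4: (17, -10, 18) + (+5, -4, +5) → (22, -14, 23)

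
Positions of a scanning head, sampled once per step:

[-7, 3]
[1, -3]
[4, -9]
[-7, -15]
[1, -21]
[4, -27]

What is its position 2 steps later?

The first coordinate repeats the cycle [-7, 1, 4] with period 3; step 7 mod 3 = 1, giving 1.
The second coordinate changes by -6 each step, so at step 7 it is 3 + 7·(-6) = -39.

[1, -39]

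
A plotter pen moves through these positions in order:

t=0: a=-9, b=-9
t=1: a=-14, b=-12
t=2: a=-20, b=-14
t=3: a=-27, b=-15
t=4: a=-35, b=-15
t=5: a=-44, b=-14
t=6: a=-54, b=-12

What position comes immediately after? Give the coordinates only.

a=-65, b=-9

Taking differences between consecutive positions: (-5, -3), (-6, -2), (-7, -1), (-8, +0), (-9, +1), (-10, +2). These grow by (-1, +1) each step.
step 7: a=-54, b=-12 + (-11, +3) → a=-65, b=-9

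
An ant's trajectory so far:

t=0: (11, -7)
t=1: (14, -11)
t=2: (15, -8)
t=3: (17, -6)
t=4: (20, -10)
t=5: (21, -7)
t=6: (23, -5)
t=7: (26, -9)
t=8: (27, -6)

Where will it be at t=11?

The moves between consecutive positions are (+3, -4), (+1, +3), (+2, +2), (+3, -4), (+1, +3), (+2, +2), (+3, -4), (+1, +3); they repeat the 3-cycle [(+3, -4), (+1, +3), (+2, +2)].
step 9: apply (+2, +2) → (29, -4)
step 10: apply (+3, -4) → (32, -8)
step 11: apply (+1, +3) → (33, -5)

(33, -5)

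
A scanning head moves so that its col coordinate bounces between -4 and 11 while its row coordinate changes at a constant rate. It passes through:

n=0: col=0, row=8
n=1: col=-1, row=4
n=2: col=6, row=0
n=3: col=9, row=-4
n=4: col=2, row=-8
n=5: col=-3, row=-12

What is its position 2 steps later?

The col coordinate reflects between -4 and 11, moving 7 per step.
  step 6: -3 → 4
  step 7: 4 → 11
The row coordinate changes by -4 each step: at step 7 it is -20.

col=11, row=-20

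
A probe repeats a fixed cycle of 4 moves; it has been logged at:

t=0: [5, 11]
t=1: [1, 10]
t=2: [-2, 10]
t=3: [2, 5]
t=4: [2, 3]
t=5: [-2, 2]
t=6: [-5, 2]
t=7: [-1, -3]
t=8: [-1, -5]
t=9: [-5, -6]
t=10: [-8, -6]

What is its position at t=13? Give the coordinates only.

[-8, -14]

Step-to-step displacements: [-4, -1], [-3, +0], [+4, -5], [+0, -2], [-4, -1], [-3, +0], [+4, -5], [+0, -2], [-4, -1], [-3, +0] — a repeating cycle of length 4.
step 11: apply [+4, -5] → [-4, -11]
step 12: apply [+0, -2] → [-4, -13]
step 13: apply [-4, -1] → [-8, -14]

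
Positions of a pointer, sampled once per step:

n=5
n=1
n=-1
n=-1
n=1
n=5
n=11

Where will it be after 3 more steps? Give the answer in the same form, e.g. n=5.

n=41

Successive displacements: -4, -2, +0, +2, +4, +6 — each changes by +2.
step 7: 11 + 8 → n=19
step 8: 19 + 10 → n=29
step 9: 29 + 12 → n=41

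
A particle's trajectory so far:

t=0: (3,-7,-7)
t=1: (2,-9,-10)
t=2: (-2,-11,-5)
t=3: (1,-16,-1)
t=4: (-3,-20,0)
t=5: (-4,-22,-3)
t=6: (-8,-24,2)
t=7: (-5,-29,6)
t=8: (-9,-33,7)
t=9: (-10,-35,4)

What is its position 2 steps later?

(-11,-42,13)

The moves between consecutive positions are (-1,-2,-3), (-4,-2,+5), (+3,-5,+4), (-4,-4,+1), (-1,-2,-3), (-4,-2,+5), (+3,-5,+4), (-4,-4,+1), (-1,-2,-3); they repeat the 4-cycle [(-1,-2,-3), (-4,-2,+5), (+3,-5,+4), (-4,-4,+1)].
step 10: apply (-4,-2,+5) → (-14,-37,9)
step 11: apply (+3,-5,+4) → (-11,-42,13)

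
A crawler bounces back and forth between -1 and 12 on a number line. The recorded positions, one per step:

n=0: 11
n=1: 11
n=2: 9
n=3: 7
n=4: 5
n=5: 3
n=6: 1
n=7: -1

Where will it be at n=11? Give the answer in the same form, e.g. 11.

7

The value travels 2 per step and bounces off the walls at -1 and 12.
  step 8: -1 → 1
  step 9: 1 → 3
  step 10: 3 → 5
  step 11: 5 → 7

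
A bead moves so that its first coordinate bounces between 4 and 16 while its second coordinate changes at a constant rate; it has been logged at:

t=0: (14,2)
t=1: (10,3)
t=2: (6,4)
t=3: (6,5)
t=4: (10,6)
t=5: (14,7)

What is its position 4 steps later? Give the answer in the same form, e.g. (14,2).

(6,11)

The first coordinate reflects between 4 and 16, moving 4 per step.
  step 6: 14 → 14
  step 7: 14 → 10
  step 8: 10 → 6
  step 9: 6 → 6
The second coordinate changes by +1 each step: at step 9 it is 11.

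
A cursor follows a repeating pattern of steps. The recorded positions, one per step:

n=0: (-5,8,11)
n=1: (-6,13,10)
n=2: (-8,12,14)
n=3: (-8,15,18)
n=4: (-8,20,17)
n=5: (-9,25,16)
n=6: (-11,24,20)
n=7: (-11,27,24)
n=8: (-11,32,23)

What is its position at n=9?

Differencing gives (-1,+5,-1), (-2,-1,+4), (+0,+3,+4), (+0,+5,-1), (-1,+5,-1), (-2,-1,+4), (+0,+3,+4), (+0,+5,-1). This is the pattern (-1,+5,-1), (-2,-1,+4), (+0,+3,+4), (+0,+5,-1) repeated.
step 9: apply (-1,+5,-1) → (-12,37,22)

(-12,37,22)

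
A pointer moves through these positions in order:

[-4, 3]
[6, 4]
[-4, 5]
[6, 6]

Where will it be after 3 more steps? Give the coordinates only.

[-4, 9]

The first coordinate repeats the cycle [-4, 6] with period 2; step 6 mod 2 = 0, giving -4.
The second coordinate changes by +1 each step, so at step 6 it is 3 + 6·(1) = 9.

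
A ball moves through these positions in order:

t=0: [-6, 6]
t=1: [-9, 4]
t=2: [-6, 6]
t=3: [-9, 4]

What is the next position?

Step-to-step displacements: [-3, -2], [+3, +2], [-3, -2]; each is -1× the previous.
step 4: [-9, 4] + [+3, +2] → [-6, 6]

[-6, 6]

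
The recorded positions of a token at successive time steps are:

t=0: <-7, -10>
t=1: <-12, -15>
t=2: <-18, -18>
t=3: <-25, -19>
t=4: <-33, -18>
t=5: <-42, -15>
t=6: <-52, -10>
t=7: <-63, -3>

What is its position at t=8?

First differences are <-5, -5>, <-6, -3>, <-7, -1>, <-8, +1>, <-9, +3>, <-10, +5>, <-11, +7>; their common second difference is <-1, +2> (constant acceleration).
step 8: <-63, -3> + <-12, +9> → <-75, 6>

<-75, 6>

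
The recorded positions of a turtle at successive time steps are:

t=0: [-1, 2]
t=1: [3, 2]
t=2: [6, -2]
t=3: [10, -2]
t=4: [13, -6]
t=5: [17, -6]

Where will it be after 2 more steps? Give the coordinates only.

[24, -10]

Differencing gives [+4, +0], [+3, -4], [+4, +0], [+3, -4], [+4, +0]. This is the pattern [+4, +0], [+3, -4] repeated.
step 6: apply [+3, -4] → [20, -10]
step 7: apply [+4, +0] → [24, -10]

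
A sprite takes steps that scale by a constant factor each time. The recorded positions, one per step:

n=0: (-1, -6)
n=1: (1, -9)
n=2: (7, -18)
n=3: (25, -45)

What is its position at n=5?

(241, -369)

Step-to-step displacements: (+2, -3), (+6, -9), (+18, -27); each is 3× the previous.
step 4: (25, -45) + (+54, -81) → (79, -126)
step 5: (79, -126) + (+162, -243) → (241, -369)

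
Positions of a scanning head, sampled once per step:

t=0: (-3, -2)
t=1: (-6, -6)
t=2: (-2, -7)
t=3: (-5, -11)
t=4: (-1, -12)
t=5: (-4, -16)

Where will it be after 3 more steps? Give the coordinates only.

(1, -22)

The moves between consecutive positions are (-3, -4), (+4, -1), (-3, -4), (+4, -1), (-3, -4); they repeat the 2-cycle [(-3, -4), (+4, -1)].
step 6: apply (+4, -1) → (0, -17)
step 7: apply (-3, -4) → (-3, -21)
step 8: apply (+4, -1) → (1, -22)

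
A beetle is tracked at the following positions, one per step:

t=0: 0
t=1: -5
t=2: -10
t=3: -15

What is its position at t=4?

-20

The position changes by -5 every step.
step 4: -15 − 5 → -20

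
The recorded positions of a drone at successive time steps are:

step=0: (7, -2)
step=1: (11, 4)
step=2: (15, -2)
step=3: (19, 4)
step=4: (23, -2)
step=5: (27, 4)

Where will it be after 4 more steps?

First: linear, +4 per step → 43 at step 9.
Second: cycles through -2, 4 every 2 steps. Step 9 lands at position 1 of the cycle → 4.

(43, 4)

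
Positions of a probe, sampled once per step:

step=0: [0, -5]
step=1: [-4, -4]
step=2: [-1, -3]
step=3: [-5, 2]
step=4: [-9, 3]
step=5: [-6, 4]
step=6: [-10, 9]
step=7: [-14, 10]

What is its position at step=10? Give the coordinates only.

The moves between consecutive positions are [-4, +1], [+3, +1], [-4, +5], [-4, +1], [+3, +1], [-4, +5], [-4, +1]; they repeat the 3-cycle [[-4, +1], [+3, +1], [-4, +5]].
step 8: apply [+3, +1] → [-11, 11]
step 9: apply [-4, +5] → [-15, 16]
step 10: apply [-4, +1] → [-19, 17]

[-19, 17]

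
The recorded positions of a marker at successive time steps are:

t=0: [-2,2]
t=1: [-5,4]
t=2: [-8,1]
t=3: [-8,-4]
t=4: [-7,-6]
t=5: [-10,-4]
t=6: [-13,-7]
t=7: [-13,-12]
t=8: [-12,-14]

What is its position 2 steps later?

[-18,-15]

The moves between consecutive positions are [-3,+2], [-3,-3], [+0,-5], [+1,-2], [-3,+2], [-3,-3], [+0,-5], [+1,-2]; they repeat the 4-cycle [[-3,+2], [-3,-3], [+0,-5], [+1,-2]].
step 9: apply [-3,+2] → [-15,-12]
step 10: apply [-3,-3] → [-18,-15]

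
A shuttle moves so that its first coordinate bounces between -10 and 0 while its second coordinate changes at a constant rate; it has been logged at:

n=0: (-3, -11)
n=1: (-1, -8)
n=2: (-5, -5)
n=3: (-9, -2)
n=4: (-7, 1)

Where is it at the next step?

(-3, 4)

The first coordinate reflects between -10 and 0, moving 4 per step.
  step 5: -7 → -3
The second coordinate changes by +3 each step: at step 5 it is 4.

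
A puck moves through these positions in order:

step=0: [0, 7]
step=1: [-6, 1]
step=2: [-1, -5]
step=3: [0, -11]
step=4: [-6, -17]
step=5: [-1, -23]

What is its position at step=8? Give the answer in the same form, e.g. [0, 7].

First: cycles through 0, -6, -1 every 3 steps. Step 8 lands at position 2 of the cycle → -1.
Second: linear, -6 per step → -41 at step 8.

[-1, -41]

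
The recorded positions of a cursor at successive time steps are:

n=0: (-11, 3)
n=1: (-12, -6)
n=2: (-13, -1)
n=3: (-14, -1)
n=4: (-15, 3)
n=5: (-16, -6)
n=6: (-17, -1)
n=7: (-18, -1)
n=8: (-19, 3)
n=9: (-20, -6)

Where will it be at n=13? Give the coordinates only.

(-24, -6)

The first coordinate changes by -1 each step, so at step 13 it is -11 + 13·(-1) = -24.
The second coordinate repeats the cycle [3, -6, -1, -1] with period 4; step 13 mod 4 = 1, giving -6.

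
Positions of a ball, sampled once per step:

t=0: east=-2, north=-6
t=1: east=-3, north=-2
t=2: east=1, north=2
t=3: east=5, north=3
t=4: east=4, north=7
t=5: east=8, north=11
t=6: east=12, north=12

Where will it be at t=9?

Step-to-step displacements: (-1, +4), (+4, +4), (+4, +1), (-1, +4), (+4, +4), (+4, +1) — a repeating cycle of length 3.
step 7: apply (-1, +4) → east=11, north=16
step 8: apply (+4, +4) → east=15, north=20
step 9: apply (+4, +1) → east=19, north=21

east=19, north=21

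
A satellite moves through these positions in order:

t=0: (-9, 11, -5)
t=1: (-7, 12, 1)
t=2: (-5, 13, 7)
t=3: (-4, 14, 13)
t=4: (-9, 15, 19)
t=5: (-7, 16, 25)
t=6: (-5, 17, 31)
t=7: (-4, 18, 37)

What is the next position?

(-9, 19, 43)

The first coordinate repeats the cycle [-9, -7, -5, -4] with period 4; step 8 mod 4 = 0, giving -9.
The second coordinate changes by +1 each step, so at step 8 it is 11 + 8·(1) = 19.
The third coordinate changes by +6 each step, so at step 8 it is -5 + 8·(6) = 43.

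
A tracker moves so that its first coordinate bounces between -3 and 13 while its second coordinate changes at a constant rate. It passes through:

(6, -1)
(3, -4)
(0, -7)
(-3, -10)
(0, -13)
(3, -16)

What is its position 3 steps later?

(12, -25)

The first coordinate reflects between -3 and 13, moving 3 per step.
  step 6: 3 → 6
  step 7: 6 → 9
  step 8: 9 → 12
The second coordinate changes by -3 each step: at step 8 it is -25.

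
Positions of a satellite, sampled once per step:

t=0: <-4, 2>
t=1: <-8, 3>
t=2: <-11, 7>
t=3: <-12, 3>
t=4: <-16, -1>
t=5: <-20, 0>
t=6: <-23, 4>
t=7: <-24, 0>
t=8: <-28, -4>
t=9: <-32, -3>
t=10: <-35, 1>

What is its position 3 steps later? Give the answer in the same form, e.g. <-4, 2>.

The moves between consecutive positions are <-4, +1>, <-3, +4>, <-1, -4>, <-4, -4>, <-4, +1>, <-3, +4>, <-1, -4>, <-4, -4>, <-4, +1>, <-3, +4>; they repeat the 4-cycle [<-4, +1>, <-3, +4>, <-1, -4>, <-4, -4>].
step 11: apply <-1, -4> → <-36, -3>
step 12: apply <-4, -4> → <-40, -7>
step 13: apply <-4, +1> → <-44, -6>

<-44, -6>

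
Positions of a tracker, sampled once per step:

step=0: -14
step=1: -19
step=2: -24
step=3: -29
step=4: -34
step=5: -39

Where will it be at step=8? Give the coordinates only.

Constant displacement of -5 per step.
step 6: -39 − 5 → -44
step 7: -44 − 5 → -49
step 8: -49 − 5 → -54

-54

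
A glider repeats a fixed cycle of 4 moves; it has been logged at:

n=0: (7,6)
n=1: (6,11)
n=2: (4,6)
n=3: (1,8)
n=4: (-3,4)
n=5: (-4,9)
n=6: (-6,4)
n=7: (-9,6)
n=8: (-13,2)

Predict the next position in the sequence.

Differencing gives (-1,+5), (-2,-5), (-3,+2), (-4,-4), (-1,+5), (-2,-5), (-3,+2), (-4,-4). This is the pattern (-1,+5), (-2,-5), (-3,+2), (-4,-4) repeated.
step 9: apply (-1,+5) → (-14,7)

(-14,7)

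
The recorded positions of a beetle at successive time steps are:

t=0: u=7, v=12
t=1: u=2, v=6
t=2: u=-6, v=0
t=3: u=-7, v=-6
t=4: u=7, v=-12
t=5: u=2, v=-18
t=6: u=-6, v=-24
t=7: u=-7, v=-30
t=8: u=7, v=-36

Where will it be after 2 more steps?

u=-6, v=-48

U: cycles through 7, 2, -6, -7 every 4 steps. Step 10 lands at position 2 of the cycle → -6.
V: linear, -6 per step → -48 at step 10.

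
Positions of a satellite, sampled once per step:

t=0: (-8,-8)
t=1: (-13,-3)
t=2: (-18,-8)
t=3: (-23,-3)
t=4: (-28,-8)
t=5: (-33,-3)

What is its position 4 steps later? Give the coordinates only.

First: linear, -5 per step → -53 at step 9.
Second: cycles through -8, -3 every 2 steps. Step 9 lands at position 1 of the cycle → -3.

(-53,-3)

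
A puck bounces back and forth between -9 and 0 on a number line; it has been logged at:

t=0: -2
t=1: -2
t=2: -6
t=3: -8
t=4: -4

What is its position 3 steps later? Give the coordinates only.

-8

The value travels 4 per step and bounces off the walls at -9 and 0.
  step 5: -4 → 0
  step 6: 0 → -4
  step 7: -4 → -8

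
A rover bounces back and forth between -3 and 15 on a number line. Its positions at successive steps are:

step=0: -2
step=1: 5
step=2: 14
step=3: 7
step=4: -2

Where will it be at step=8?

-2

The value reflects between -3 and 15, moving 9 per step.
  step 5: -2 → 5
  step 6: 5 → 14
  step 7: 14 → 7
  step 8: 7 → -2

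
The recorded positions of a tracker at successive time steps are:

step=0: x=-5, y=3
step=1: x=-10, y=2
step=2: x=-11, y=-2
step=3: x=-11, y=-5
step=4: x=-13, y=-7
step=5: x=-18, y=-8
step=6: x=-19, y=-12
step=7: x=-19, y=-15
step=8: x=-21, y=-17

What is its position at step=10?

x=-27, y=-22

The moves between consecutive positions are (-5, -1), (-1, -4), (+0, -3), (-2, -2), (-5, -1), (-1, -4), (+0, -3), (-2, -2); they repeat the 4-cycle [(-5, -1), (-1, -4), (+0, -3), (-2, -2)].
step 9: apply (-5, -1) → x=-26, y=-18
step 10: apply (-1, -4) → x=-27, y=-22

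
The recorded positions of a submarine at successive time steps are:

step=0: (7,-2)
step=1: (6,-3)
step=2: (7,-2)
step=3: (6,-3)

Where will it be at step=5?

The jumps are (-1,-1), (+1,+1), (-1,-1) — a geometric progression with ratio -1.
step 4: (6,-3) + (+1,+1) → (7,-2)
step 5: (7,-2) + (-1,-1) → (6,-3)

(6,-3)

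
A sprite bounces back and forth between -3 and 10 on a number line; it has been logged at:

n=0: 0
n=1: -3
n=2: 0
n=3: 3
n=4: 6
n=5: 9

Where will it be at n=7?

5

The value reflects between -3 and 10, moving 3 per step.
  step 6: 9 → 8
  step 7: 8 → 5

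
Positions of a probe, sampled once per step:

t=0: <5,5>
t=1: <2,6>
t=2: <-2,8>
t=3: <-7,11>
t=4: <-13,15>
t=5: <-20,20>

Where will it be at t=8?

<-47,41>

First differences are <-3,+1>, <-4,+2>, <-5,+3>, <-6,+4>, <-7,+5>; their common second difference is <-1,+1> (constant acceleration).
step 6: <-20,20> + <-8,+6> → <-28,26>
step 7: <-28,26> + <-9,+7> → <-37,33>
step 8: <-37,33> + <-10,+8> → <-47,41>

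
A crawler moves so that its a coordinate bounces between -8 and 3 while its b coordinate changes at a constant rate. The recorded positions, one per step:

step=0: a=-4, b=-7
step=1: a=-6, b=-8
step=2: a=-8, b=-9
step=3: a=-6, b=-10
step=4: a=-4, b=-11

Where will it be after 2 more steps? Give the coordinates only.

The a coordinate travels 2 per step and bounces off the walls at -8 and 3.
  step 5: -4 → -2
  step 6: -2 → 0
The b coordinate changes by -1 each step: at step 6 it is -13.

a=0, b=-13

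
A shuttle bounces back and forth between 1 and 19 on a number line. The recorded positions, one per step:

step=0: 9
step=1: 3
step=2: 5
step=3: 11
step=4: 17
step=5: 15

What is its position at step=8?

The value travels 6 per step and bounces off the walls at 1 and 19.
  step 6: 15 → 9
  step 7: 9 → 3
  step 8: 3 → 5

5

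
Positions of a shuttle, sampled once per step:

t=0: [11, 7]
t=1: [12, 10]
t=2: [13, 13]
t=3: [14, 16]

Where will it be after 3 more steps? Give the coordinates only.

[17, 25]

The position changes by [+1, +3] every step.
step 4: [14, 16] + [+1, +3] → [15, 19]
step 5: [15, 19] + [+1, +3] → [16, 22]
step 6: [16, 22] + [+1, +3] → [17, 25]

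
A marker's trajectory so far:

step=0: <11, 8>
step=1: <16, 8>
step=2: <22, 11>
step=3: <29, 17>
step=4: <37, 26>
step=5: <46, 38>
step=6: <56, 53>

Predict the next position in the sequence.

Taking differences between consecutive positions: <+5, +0>, <+6, +3>, <+7, +6>, <+8, +9>, <+9, +12>, <+10, +15>. These grow by <+1, +3> each step.
step 7: <56, 53> + <+11, +18> → <67, 71>

<67, 71>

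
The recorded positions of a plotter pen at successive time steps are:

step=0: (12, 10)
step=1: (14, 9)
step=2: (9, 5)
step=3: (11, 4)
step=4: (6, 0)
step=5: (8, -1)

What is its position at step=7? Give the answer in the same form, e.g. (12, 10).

Differencing gives (+2, -1), (-5, -4), (+2, -1), (-5, -4), (+2, -1). This is the pattern (+2, -1), (-5, -4) repeated.
step 6: apply (-5, -4) → (3, -5)
step 7: apply (+2, -1) → (5, -6)

(5, -6)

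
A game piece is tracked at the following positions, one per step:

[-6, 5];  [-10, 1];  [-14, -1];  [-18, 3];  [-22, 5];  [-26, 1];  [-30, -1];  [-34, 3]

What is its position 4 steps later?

[-50, 3]

First: linear, -4 per step → -50 at step 11.
Second: cycles through 5, 1, -1, 3 every 4 steps. Step 11 lands at position 3 of the cycle → 3.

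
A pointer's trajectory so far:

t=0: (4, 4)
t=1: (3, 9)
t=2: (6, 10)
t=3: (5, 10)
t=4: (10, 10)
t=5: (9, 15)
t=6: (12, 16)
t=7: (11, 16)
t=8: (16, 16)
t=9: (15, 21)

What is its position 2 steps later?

Step-to-step displacements: (-1, +5), (+3, +1), (-1, +0), (+5, +0), (-1, +5), (+3, +1), (-1, +0), (+5, +0), (-1, +5) — a repeating cycle of length 4.
step 10: apply (+3, +1) → (18, 22)
step 11: apply (-1, +0) → (17, 22)

(17, 22)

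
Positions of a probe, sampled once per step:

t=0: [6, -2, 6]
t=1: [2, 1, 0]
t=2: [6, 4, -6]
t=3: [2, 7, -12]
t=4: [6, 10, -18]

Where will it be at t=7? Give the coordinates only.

[2, 19, -36]

First: cycles through 6, 2 every 2 steps. Step 7 lands at position 1 of the cycle → 2.
Second: linear, +3 per step → 19 at step 7.
Third: linear, -6 per step → -36 at step 7.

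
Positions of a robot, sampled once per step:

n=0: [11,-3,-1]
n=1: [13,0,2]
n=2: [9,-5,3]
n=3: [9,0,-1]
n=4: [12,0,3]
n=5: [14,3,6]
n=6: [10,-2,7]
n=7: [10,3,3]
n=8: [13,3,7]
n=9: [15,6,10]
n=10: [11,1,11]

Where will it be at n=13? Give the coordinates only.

[16,9,14]

Differencing gives [+2,+3,+3], [-4,-5,+1], [+0,+5,-4], [+3,+0,+4], [+2,+3,+3], [-4,-5,+1], [+0,+5,-4], [+3,+0,+4], [+2,+3,+3], [-4,-5,+1]. This is the pattern [+2,+3,+3], [-4,-5,+1], [+0,+5,-4], [+3,+0,+4] repeated.
step 11: apply [+0,+5,-4] → [11,6,7]
step 12: apply [+3,+0,+4] → [14,6,11]
step 13: apply [+2,+3,+3] → [16,9,14]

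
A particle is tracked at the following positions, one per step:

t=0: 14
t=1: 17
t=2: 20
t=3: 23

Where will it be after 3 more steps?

32

Each step adds +3 to the position.
step 4: 23 + 3 → 26
step 5: 26 + 3 → 29
step 6: 29 + 3 → 32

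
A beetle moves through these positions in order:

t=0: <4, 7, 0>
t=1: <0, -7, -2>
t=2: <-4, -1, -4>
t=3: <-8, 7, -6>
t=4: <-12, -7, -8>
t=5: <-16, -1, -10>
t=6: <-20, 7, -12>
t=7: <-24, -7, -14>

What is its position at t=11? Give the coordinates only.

The first coordinate changes by -4 each step, so at step 11 it is 4 + 11·(-4) = -40.
The second coordinate repeats the cycle [7, -7, -1] with period 3; step 11 mod 3 = 2, giving -1.
The third coordinate changes by -2 each step, so at step 11 it is 0 + 11·(-2) = -22.

<-40, -1, -22>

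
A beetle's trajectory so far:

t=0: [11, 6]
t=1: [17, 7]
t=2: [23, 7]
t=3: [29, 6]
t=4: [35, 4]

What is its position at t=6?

[47, -3]

Successive displacements: [+6, +1], [+6, +0], [+6, -1], [+6, -2] — each changes by [+0, -1].
step 5: [35, 4] + [+6, -3] → [41, 1]
step 6: [41, 1] + [+6, -4] → [47, -3]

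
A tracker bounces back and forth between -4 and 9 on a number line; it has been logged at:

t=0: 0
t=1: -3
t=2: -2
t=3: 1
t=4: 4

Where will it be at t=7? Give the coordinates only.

5

The value travels 3 per step and bounces off the walls at -4 and 9.
  step 5: 4 → 7
  step 6: 7 → 8
  step 7: 8 → 5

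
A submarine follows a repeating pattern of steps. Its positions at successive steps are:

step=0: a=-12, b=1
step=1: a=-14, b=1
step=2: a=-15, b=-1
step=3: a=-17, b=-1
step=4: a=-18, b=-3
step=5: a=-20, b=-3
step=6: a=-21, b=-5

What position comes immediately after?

a=-23, b=-5

Step-to-step displacements: (-2, +0), (-1, -2), (-2, +0), (-1, -2), (-2, +0), (-1, -2) — a repeating cycle of length 2.
step 7: apply (-2, +0) → a=-23, b=-5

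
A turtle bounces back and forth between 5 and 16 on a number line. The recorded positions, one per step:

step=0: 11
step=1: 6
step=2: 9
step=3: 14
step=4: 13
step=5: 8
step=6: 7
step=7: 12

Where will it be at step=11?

The value reflects between 5 and 16, moving 5 per step.
  step 8: 12 → 15
  step 9: 15 → 10
  step 10: 10 → 5
  step 11: 5 → 10

10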